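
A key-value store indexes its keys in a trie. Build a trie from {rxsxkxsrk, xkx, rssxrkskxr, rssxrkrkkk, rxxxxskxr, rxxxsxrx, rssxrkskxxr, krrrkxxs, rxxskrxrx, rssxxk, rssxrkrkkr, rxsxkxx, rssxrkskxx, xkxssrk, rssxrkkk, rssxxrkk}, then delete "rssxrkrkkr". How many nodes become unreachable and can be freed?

1

Walk "rssxrkrkkr" from the leaf back toward the root, removing each node that no remaining word uses.
The suffix "r" (1 node) is used only by "rssxrkrkkr"; the node for "rssxrkrkk" still has the child "k", so pruning stops there.
Nodes removed: 1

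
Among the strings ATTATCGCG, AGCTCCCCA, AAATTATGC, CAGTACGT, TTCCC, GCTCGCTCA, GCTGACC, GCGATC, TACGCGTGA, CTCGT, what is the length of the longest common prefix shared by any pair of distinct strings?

3

The deepest shared node is where two words last agree before diverging.
"GCTCGCTCA" and "GCTGACC" agree on "GCT" (3 characters) before diverging; nothing deeper is shared.
Longest shared-prefix length: 3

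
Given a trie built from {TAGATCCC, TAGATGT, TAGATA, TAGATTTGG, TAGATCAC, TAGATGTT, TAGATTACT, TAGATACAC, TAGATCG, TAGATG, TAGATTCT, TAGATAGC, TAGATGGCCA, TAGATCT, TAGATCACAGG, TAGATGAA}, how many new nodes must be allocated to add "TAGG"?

"TAG" is already a path in the trie; the remaining "G" must be added.
So 4 − 3 = 1 new nodes.

1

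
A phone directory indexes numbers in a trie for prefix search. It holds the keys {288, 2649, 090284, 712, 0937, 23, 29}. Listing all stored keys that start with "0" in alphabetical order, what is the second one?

0937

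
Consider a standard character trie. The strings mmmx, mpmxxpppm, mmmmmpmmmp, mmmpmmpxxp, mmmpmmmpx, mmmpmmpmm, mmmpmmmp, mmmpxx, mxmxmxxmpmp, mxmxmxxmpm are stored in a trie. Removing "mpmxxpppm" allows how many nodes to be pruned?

Walk "mpmxxpppm" from the leaf back toward the root, removing each node that no remaining word uses.
The suffix "pmxxpppm" (8 nodes) is used only by "mpmxxpppm"; the node for "m" still has the child "m", so pruning stops there.
Nodes removed: 8

8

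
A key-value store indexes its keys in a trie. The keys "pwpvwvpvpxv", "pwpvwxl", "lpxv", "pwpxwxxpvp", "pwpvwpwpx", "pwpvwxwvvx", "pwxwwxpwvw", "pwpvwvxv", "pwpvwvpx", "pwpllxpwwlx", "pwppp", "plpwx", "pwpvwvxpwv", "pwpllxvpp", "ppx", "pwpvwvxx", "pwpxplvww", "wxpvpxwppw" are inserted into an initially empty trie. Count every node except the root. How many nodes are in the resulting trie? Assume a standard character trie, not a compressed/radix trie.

81

Count nodes per top-level branch (shared prefixes stored once):
  'l'-branch (lpxv): 4 nodes
  'p'-branch (plpwx, ppx, pwpllxpwwlx, pwpllxvpp, pwppp, pwpvwpwpx, pwpvwvpvpxv, pwpvwvpx, pwpvwvxpwv, pwpvwvxv, pwpvwvxx, pwpvwxl, pwpvwxwvvx, pwpxplvww, pwpxwxxpvp, pwxwwxpwvw): 67 nodes
  'w'-branch (wxpvpxwppw): 10 nodes
Sum: 81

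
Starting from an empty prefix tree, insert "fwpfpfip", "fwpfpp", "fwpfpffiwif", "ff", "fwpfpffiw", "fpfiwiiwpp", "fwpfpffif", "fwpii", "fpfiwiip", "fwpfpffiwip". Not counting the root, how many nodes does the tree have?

For each word, the new-node count is its length minus the longest prefix already in the trie:
  "fwpfpfip" → 8 new (f, w, p, f, p, f, i, p)
  "fwpfpp" → prefix "fwpfp" already present; 1 new (p)
  "fwpfpffiwif" → prefix "fwpfpf" already present; 5 new (f, i, w, i, f)
  "ff" → prefix "f" already present; 1 new (f)
  "fwpfpffiw" → prefix "fwpfpffiw" already present; 0 new (none)
  "fpfiwiiwpp" → prefix "f" already present; 9 new (p, f, i, w, i, i, w, p, p)
  "fwpfpffif" → prefix "fwpfpffi" already present; 1 new (f)
  "fwpii" → prefix "fwp" already present; 2 new (i, i)
  "fpfiwiip" → prefix "fpfiwii" already present; 1 new (p)
  "fwpfpffiwip" → prefix "fwpfpffiwi" already present; 1 new (p)
Total nodes = 8 + 1 + 5 + 1 + 0 + 9 + 1 + 2 + 1 + 1 = 29

29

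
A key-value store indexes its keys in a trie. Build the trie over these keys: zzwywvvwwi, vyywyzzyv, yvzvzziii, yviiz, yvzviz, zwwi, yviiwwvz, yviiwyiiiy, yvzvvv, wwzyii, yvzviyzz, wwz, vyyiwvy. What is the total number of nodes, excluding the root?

For each word, the new-node count is its length minus the longest prefix already in the trie:
  "zzwywvvwwi" → 10 new (z, z, w, y, w, v, v, w, w, i)
  "vyywyzzyv" → 9 new (v, y, y, w, y, z, z, y, v)
  "yvzvzziii" → 9 new (y, v, z, v, z, z, i, i, i)
  "yviiz" → prefix "yv" already present; 3 new (i, i, z)
  "yvzviz" → prefix "yvzv" already present; 2 new (i, z)
  "zwwi" → prefix "z" already present; 3 new (w, w, i)
  "yviiwwvz" → prefix "yvii" already present; 4 new (w, w, v, z)
  "yviiwyiiiy" → prefix "yviiw" already present; 5 new (y, i, i, i, y)
  "yvzvvv" → prefix "yvzv" already present; 2 new (v, v)
  "wwzyii" → 6 new (w, w, z, y, i, i)
  "yvzviyzz" → prefix "yvzvi" already present; 3 new (y, z, z)
  "wwz" → prefix "wwz" already present; 0 new (none)
  "vyyiwvy" → prefix "vyy" already present; 4 new (i, w, v, y)
Total nodes = 10 + 9 + 9 + 3 + 2 + 3 + 4 + 5 + 2 + 6 + 3 + 0 + 4 = 60

60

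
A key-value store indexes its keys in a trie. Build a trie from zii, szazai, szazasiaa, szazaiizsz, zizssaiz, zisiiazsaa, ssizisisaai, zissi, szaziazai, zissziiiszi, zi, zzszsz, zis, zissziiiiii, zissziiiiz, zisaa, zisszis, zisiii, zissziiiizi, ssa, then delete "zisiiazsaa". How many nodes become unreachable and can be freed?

5

After clearing the end-marker at "zisiiazsaa", prune upward until reaching a node still needed by another word.
The suffix "azsaa" (5 nodes) is used only by "zisiiazsaa"; the node for "zisii" still has the child "i", so pruning stops there.
Nodes removed: 5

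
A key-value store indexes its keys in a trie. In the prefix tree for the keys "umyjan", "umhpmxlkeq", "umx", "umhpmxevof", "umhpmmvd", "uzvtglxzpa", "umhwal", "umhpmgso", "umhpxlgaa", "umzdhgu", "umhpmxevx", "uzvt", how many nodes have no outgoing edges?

11

Leaves are exactly the stored words that no other stored word extends.
Those words: "umhpmgso", "umhpmmvd", "umhpmxevof", "umhpmxevx", "umhpmxlkeq", "umhpxlgaa", "umhwal", "umx", "umyjan", "umzdhgu", "uzvtglxzpa"
Leaf count: 11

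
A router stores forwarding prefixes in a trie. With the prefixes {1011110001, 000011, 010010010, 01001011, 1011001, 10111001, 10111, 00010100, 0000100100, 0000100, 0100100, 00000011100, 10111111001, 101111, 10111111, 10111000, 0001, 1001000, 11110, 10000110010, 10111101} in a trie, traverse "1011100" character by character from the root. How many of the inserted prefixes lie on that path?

Check each prefix of "1011100" against the stored set — each match is an end-marker on the path.
Prefixes of the query that are stored words: "10111"
Count: 1

1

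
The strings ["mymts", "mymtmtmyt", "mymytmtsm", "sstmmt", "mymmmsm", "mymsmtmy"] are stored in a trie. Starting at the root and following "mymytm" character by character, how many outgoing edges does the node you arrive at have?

Follow the path "mymytm" to its node, then look at its outgoing edges.
Characters that immediately follow "mymytm" among the stored strings: {t}.
That node has 1 child edge.

1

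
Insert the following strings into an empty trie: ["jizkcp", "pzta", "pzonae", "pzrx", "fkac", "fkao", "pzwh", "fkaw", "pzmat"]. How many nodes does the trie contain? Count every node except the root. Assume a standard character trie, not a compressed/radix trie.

Trace insertions, counting only characters that open a new branch:
  "jizkcp" → 6 new (j, i, z, k, c, p)
  "pzta" → 4 new (p, z, t, a)
  "pzonae" → prefix "pz" already present; 4 new (o, n, a, e)
  "pzrx" → prefix "pz" already present; 2 new (r, x)
  "fkac" → 4 new (f, k, a, c)
  "fkao" → prefix "fka" already present; 1 new (o)
  "pzwh" → prefix "pz" already present; 2 new (w, h)
  "fkaw" → prefix "fka" already present; 1 new (w)
  "pzmat" → prefix "pz" already present; 3 new (m, a, t)
Total nodes = 6 + 4 + 4 + 2 + 4 + 1 + 2 + 1 + 3 = 27

27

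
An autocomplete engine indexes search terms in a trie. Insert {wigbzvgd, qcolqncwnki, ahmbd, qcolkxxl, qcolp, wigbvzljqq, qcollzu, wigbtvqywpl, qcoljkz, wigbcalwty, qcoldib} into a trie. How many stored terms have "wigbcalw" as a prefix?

1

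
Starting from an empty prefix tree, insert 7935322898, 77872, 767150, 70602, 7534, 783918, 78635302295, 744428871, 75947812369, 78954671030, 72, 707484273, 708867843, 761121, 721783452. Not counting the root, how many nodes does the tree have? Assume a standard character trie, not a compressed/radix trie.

For each word, the new-node count is its length minus the longest prefix already in the trie:
  "7935322898" → 10 new (7, 9, 3, 5, 3, 2, 2, 8, 9, 8)
  "77872" → prefix "7" already present; 4 new (7, 8, 7, 2)
  "767150" → prefix "7" already present; 5 new (6, 7, 1, 5, 0)
  "70602" → prefix "7" already present; 4 new (0, 6, 0, 2)
  "7534" → prefix "7" already present; 3 new (5, 3, 4)
  "783918" → prefix "7" already present; 5 new (8, 3, 9, 1, 8)
  "78635302295" → prefix "78" already present; 9 new (6, 3, 5, 3, 0, 2, 2, 9, 5)
  "744428871" → prefix "7" already present; 8 new (4, 4, 4, 2, 8, 8, 7, 1)
  "75947812369" → prefix "75" already present; 9 new (9, 4, 7, 8, 1, 2, 3, 6, 9)
  "78954671030" → prefix "78" already present; 9 new (9, 5, 4, 6, 7, 1, 0, 3, 0)
  "72" → prefix "7" already present; 1 new (2)
  "707484273" → prefix "70" already present; 7 new (7, 4, 8, 4, 2, 7, 3)
  "708867843" → prefix "70" already present; 7 new (8, 8, 6, 7, 8, 4, 3)
  "761121" → prefix "76" already present; 4 new (1, 1, 2, 1)
  "721783452" → prefix "72" already present; 7 new (1, 7, 8, 3, 4, 5, 2)
Total nodes = 10 + 4 + 5 + 4 + 3 + 5 + 9 + 8 + 9 + 9 + 1 + 7 + 7 + 4 + 7 = 92

92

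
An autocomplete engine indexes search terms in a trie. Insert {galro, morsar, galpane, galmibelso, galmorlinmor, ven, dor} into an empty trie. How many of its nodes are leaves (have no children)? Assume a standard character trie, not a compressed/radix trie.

7

A leaf is a node with no children — equivalently, the end of a word that is not a proper prefix of any other stored word.
Those words: "dor", "galmibelso", "galmorlinmor", "galpane", "galro", "morsar", "ven"
Leaf count: 7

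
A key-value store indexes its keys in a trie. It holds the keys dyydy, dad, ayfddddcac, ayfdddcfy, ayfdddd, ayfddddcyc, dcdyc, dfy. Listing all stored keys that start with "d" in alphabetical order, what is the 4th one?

dyydy

Filter for "d…" and sort: "dad", "dcdyc", "dfy", "dyydy"
Position 4: dyydy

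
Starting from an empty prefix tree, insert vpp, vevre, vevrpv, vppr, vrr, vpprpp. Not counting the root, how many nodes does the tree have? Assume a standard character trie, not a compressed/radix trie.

14

Insert word by word; a character creates a node only if that edge doesn't already exist:
  "vpp" → 3 new (v, p, p)
  "vevre" → prefix "v" already present; 4 new (e, v, r, e)
  "vevrpv" → prefix "vevr" already present; 2 new (p, v)
  "vppr" → prefix "vpp" already present; 1 new (r)
  "vrr" → prefix "v" already present; 2 new (r, r)
  "vpprpp" → prefix "vppr" already present; 2 new (p, p)
Total nodes = 3 + 4 + 2 + 1 + 2 + 2 = 14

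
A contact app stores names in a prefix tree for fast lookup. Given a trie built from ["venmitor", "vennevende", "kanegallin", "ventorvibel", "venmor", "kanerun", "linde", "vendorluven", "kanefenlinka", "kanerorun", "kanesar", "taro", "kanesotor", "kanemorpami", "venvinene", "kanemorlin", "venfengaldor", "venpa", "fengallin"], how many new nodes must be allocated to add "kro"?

Walking "kro" from the root, the first 1 characters ("k") follow existing edges; "r" is the first miss.
So 3 − 1 = 2 new nodes.

2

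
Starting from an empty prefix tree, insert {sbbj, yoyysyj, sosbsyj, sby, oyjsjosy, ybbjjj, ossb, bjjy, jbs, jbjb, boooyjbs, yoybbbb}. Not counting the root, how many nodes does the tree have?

Count nodes per top-level branch (shared prefixes stored once):
  'b'-branch (bjjy, boooyjbs): 11 nodes
  'j'-branch (jbjb, jbs): 5 nodes
  'o'-branch (ossb, oyjsjosy): 11 nodes
  's'-branch (sbbj, sby, sosbsyj): 11 nodes
  'y'-branch (ybbjjj, yoybbbb, yoyysyj): 16 nodes
Sum: 54

54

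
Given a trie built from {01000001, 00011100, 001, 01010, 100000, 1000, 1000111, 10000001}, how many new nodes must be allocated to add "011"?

The longest prefix of "011" already in the trie is "01" (length 2).
So 3 − 2 = 1 new nodes.

1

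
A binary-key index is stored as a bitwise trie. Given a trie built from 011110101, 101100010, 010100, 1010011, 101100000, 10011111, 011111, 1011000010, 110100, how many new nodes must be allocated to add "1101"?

"1101" is already a full path in the trie; only an end-marker is added.
No new nodes are needed: 0.

0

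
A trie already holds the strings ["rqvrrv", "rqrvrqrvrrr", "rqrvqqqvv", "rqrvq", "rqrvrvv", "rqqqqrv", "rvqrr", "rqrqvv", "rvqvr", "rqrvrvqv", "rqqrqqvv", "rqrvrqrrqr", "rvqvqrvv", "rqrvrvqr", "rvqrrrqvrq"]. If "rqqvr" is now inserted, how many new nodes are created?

The longest prefix of "rqqvr" already in the trie is "rqq" (length 3).
So 5 − 3 = 2 new nodes.

2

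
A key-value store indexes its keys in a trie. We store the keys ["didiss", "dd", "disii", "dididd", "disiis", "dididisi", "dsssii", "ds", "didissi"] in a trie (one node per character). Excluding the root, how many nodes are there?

22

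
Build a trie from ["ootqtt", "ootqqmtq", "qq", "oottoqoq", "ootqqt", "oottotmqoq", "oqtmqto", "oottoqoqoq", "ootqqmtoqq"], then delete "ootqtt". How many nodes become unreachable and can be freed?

2

Walk "ootqtt" from the leaf back toward the root, removing each node that no remaining word uses.
The suffix "tt" (2 nodes) is used only by "ootqtt"; the node for "ootq" still has the child "q", so pruning stops there.
Nodes removed: 2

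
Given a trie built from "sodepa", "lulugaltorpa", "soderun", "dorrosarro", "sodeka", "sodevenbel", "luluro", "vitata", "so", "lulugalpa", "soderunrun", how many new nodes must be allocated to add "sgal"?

3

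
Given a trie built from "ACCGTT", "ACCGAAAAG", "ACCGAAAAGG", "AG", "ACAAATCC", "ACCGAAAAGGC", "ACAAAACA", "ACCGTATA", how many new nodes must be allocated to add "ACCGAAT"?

The longest prefix of "ACCGAAT" already in the trie is "ACCGAA" (length 6).
So 7 − 6 = 1 new nodes.

1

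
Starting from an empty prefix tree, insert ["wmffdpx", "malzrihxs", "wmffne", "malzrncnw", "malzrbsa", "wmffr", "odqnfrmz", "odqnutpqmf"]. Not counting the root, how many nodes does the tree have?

Trace insertions, counting only characters that open a new branch:
  "wmffdpx" → 7 new (w, m, f, f, d, p, x)
  "malzrihxs" → 9 new (m, a, l, z, r, i, h, x, s)
  "wmffne" → prefix "wmff" already present; 2 new (n, e)
  "malzrncnw" → prefix "malzr" already present; 4 new (n, c, n, w)
  "malzrbsa" → prefix "malzr" already present; 3 new (b, s, a)
  "wmffr" → prefix "wmff" already present; 1 new (r)
  "odqnfrmz" → 8 new (o, d, q, n, f, r, m, z)
  "odqnutpqmf" → prefix "odqn" already present; 6 new (u, t, p, q, m, f)
Total nodes = 7 + 9 + 2 + 4 + 3 + 1 + 8 + 6 = 40

40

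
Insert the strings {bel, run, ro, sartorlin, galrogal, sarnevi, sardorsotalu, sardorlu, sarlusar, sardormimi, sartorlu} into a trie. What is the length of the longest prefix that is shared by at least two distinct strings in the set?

Equivalently: take the maximum, over all pairs, of their longest common prefix length.
"sartorlin" and "sartorlu" agree on "sartorl" (7 characters) before diverging; nothing deeper is shared.
Longest shared-prefix length: 7

7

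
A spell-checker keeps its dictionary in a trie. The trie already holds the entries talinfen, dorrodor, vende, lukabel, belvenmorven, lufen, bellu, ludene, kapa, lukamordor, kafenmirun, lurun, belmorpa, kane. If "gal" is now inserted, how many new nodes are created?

3

Nothing in the trie begins with "g"; the whole of "gal" is new.
3 − 0 = 3 new nodes.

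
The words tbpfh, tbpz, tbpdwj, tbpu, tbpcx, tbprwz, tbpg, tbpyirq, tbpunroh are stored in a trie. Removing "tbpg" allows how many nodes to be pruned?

1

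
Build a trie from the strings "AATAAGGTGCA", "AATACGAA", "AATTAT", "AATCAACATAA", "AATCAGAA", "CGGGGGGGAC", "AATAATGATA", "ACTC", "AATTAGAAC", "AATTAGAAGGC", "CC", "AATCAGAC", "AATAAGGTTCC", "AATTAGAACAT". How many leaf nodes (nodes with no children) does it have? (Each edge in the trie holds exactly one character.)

13

A leaf is a node with no children — equivalently, the end of a word that is not a proper prefix of any other stored word.
Those words: "AATAAGGTGCA", "AATAAGGTTCC", "AATAATGATA", "AATACGAA", "AATCAACATAA", "AATCAGAA", "AATCAGAC", "AATTAGAACAT", "AATTAGAAGGC", "AATTAT", "ACTC", "CC", "CGGGGGGGAC"
Leaf count: 13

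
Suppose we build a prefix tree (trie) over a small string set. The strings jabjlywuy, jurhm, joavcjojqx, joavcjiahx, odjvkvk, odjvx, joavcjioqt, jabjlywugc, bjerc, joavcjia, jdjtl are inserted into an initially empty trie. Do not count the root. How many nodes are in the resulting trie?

Insert word by word; a character creates a node only if that edge doesn't already exist:
  "jabjlywuy" → 9 new (j, a, b, j, l, y, w, u, y)
  "jurhm" → prefix "j" already present; 4 new (u, r, h, m)
  "joavcjojqx" → prefix "j" already present; 9 new (o, a, v, c, j, o, j, q, x)
  "joavcjiahx" → prefix "joavcj" already present; 4 new (i, a, h, x)
  "odjvkvk" → 7 new (o, d, j, v, k, v, k)
  "odjvx" → prefix "odjv" already present; 1 new (x)
  "joavcjioqt" → prefix "joavcji" already present; 3 new (o, q, t)
  "jabjlywugc" → prefix "jabjlywu" already present; 2 new (g, c)
  "bjerc" → 5 new (b, j, e, r, c)
  "joavcjia" → prefix "joavcjia" already present; 0 new (none)
  "jdjtl" → prefix "j" already present; 4 new (d, j, t, l)
Total nodes = 9 + 4 + 9 + 4 + 7 + 1 + 3 + 2 + 5 + 0 + 4 = 48

48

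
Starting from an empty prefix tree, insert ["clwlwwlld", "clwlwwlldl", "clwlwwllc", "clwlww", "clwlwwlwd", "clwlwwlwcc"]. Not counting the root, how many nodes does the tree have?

15

Trace insertions, counting only characters that open a new branch:
  "clwlwwlld" → 9 new (c, l, w, l, w, w, l, l, d)
  "clwlwwlldl" → prefix "clwlwwlld" already present; 1 new (l)
  "clwlwwllc" → prefix "clwlwwll" already present; 1 new (c)
  "clwlww" → prefix "clwlww" already present; 0 new (none)
  "clwlwwlwd" → prefix "clwlwwl" already present; 2 new (w, d)
  "clwlwwlwcc" → prefix "clwlwwlw" already present; 2 new (c, c)
Total nodes = 9 + 1 + 1 + 0 + 2 + 2 = 15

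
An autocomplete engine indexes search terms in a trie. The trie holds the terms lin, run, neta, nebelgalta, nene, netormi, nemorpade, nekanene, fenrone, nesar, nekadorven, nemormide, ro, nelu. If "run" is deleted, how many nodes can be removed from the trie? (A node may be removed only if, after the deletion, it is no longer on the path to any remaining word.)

After clearing the end-marker at "run", prune upward until reaching a node still needed by another word.
The suffix "un" (2 nodes) is used only by "run"; the node for "r" still has the child "o", so pruning stops there.
Nodes removed: 2

2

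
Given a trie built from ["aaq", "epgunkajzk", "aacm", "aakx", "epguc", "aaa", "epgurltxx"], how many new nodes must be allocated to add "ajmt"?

3

"a" is already a path in the trie; the remaining "jmt" must be added.
Each of the 3 remaining characters creates one node.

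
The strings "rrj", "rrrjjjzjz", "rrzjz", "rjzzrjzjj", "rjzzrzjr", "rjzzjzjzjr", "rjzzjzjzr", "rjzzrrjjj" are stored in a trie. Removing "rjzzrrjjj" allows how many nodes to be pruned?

4

Walk "rjzzrrjjj" from the leaf back toward the root, removing each node that no remaining word uses.
The suffix "rjjj" (4 nodes) is used only by "rjzzrrjjj"; the node for "rjzzr" still has the child "j", so pruning stops there.
Nodes removed: 4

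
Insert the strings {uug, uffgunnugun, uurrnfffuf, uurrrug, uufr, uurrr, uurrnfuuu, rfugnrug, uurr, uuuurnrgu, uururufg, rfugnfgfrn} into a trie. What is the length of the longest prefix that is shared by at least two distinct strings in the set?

6

Look for the deepest trie node that still has at least two words in its subtree.
e.g. "uurrnfffuf" and "uurrnfuuu" share the prefix "uurrnf" of length 6; no pair shares a longer one.
Longest shared-prefix length: 6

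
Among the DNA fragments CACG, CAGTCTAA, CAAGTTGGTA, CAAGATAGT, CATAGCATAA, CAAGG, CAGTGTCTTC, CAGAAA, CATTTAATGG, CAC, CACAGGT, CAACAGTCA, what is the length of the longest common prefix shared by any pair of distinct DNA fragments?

Equivalently: take the maximum, over all pairs, of their longest common prefix length.
"CAAGATAGT" and "CAAGG" agree on "CAAG" (4 characters) before diverging; nothing deeper is shared.
Longest shared-prefix length: 4

4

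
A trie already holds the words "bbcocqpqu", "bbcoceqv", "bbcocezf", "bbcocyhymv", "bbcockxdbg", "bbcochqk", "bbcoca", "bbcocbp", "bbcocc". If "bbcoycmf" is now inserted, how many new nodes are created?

Walking "bbcoycmf" from the root, the first 4 characters ("bbco") follow existing edges; "y" is the first miss.
Each of the 4 remaining characters creates one node.

4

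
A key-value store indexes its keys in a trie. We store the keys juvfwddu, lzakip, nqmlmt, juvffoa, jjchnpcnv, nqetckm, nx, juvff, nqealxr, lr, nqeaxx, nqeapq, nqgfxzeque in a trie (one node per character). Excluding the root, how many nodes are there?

Trace insertions, counting only characters that open a new branch:
  "juvfwddu" → 8 new (j, u, v, f, w, d, d, u)
  "lzakip" → 6 new (l, z, a, k, i, p)
  "nqmlmt" → 6 new (n, q, m, l, m, t)
  "juvffoa" → prefix "juvf" already present; 3 new (f, o, a)
  "jjchnpcnv" → prefix "j" already present; 8 new (j, c, h, n, p, c, n, v)
  "nqetckm" → prefix "nq" already present; 5 new (e, t, c, k, m)
  "nx" → prefix "n" already present; 1 new (x)
  "juvff" → prefix "juvff" already present; 0 new (none)
  "nqealxr" → prefix "nqe" already present; 4 new (a, l, x, r)
  "lr" → prefix "l" already present; 1 new (r)
  "nqeaxx" → prefix "nqea" already present; 2 new (x, x)
  "nqeapq" → prefix "nqea" already present; 2 new (p, q)
  "nqgfxzeque" → prefix "nq" already present; 8 new (g, f, x, z, e, q, u, e)
Total nodes = 8 + 6 + 6 + 3 + 8 + 5 + 1 + 0 + 4 + 1 + 2 + 2 + 8 = 54

54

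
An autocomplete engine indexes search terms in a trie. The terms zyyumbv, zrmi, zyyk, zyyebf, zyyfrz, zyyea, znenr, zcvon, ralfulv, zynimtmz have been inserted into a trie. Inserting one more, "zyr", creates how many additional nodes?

1

Walking "zyr" from the root, the first 2 characters ("zy") follow existing edges; "r" is the first miss.
New nodes needed: |"zyr"| − 2 = 3 − 2 = 1.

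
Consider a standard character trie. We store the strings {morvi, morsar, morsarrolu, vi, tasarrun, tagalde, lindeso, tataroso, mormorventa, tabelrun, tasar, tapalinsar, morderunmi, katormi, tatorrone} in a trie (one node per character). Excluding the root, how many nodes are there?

82

Trace insertions, counting only characters that open a new branch:
  "morvi" → 5 new (m, o, r, v, i)
  "morsar" → prefix "mor" already present; 3 new (s, a, r)
  "morsarrolu" → prefix "morsar" already present; 4 new (r, o, l, u)
  "vi" → 2 new (v, i)
  "tasarrun" → 8 new (t, a, s, a, r, r, u, n)
  "tagalde" → prefix "ta" already present; 5 new (g, a, l, d, e)
  "lindeso" → 7 new (l, i, n, d, e, s, o)
  "tataroso" → prefix "ta" already present; 6 new (t, a, r, o, s, o)
  "mormorventa" → prefix "mor" already present; 8 new (m, o, r, v, e, n, t, a)
  "tabelrun" → prefix "ta" already present; 6 new (b, e, l, r, u, n)
  "tasar" → prefix "tasar" already present; 0 new (none)
  "tapalinsar" → prefix "ta" already present; 8 new (p, a, l, i, n, s, a, r)
  "morderunmi" → prefix "mor" already present; 7 new (d, e, r, u, n, m, i)
  "katormi" → 7 new (k, a, t, o, r, m, i)
  "tatorrone" → prefix "tat" already present; 6 new (o, r, r, o, n, e)
Total nodes = 5 + 3 + 4 + 2 + 8 + 5 + 7 + 6 + 8 + 6 + 0 + 8 + 7 + 7 + 6 = 82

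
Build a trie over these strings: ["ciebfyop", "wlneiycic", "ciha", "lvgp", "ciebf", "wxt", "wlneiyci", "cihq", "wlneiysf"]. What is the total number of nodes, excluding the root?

28

Insert word by word; a character creates a node only if that edge doesn't already exist:
  "ciebfyop" → 8 new (c, i, e, b, f, y, o, p)
  "wlneiycic" → 9 new (w, l, n, e, i, y, c, i, c)
  "ciha" → prefix "ci" already present; 2 new (h, a)
  "lvgp" → 4 new (l, v, g, p)
  "ciebf" → prefix "ciebf" already present; 0 new (none)
  "wxt" → prefix "w" already present; 2 new (x, t)
  "wlneiyci" → prefix "wlneiyci" already present; 0 new (none)
  "cihq" → prefix "cih" already present; 1 new (q)
  "wlneiysf" → prefix "wlneiy" already present; 2 new (s, f)
Total nodes = 8 + 9 + 2 + 4 + 0 + 2 + 0 + 1 + 2 = 28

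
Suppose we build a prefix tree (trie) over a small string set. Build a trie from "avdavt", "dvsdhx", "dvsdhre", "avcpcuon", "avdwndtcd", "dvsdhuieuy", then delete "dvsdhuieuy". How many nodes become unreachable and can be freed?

Walk "dvsdhuieuy" from the leaf back toward the root, removing each node that no remaining word uses.
The suffix "uieuy" (5 nodes) is used only by "dvsdhuieuy"; the node for "dvsdh" still has the child "x", so pruning stops there.
Nodes removed: 5

5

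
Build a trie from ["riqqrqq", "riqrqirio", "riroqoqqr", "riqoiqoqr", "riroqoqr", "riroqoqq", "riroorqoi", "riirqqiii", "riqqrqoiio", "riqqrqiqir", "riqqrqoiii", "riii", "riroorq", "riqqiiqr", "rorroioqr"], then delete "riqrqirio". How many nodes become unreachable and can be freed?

6

Walk "riqrqirio" from the leaf back toward the root, removing each node that no remaining word uses.
The suffix "rqirio" (6 nodes) is used only by "riqrqirio"; the node for "riq" still has the child "q", so pruning stops there.
Nodes removed: 6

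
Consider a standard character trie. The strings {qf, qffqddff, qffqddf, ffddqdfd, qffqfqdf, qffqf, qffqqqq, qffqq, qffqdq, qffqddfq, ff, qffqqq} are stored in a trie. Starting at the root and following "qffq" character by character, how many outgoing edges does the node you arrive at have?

3

The children of the "qffq" node are the distinct next characters among strings starting with "qffq".
Characters that immediately follow "qffq" among the stored strings: {d, f, q}.
That node has 3 child edges.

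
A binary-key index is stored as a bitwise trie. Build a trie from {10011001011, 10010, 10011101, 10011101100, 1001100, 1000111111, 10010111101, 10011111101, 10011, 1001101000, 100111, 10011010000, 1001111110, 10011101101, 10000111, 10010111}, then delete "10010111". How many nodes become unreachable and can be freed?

A node on "10010111"'s path can go only if nothing else ends at it or branches off below it.
Every node on "10010111" is still needed (e.g. by "10010111101"), so nothing is freed.
Nodes removed: 0

0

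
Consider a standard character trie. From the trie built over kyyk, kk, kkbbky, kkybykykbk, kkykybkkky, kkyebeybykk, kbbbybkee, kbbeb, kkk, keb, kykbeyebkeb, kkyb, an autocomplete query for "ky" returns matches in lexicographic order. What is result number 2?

Words with prefix "ky", in lexicographic order: "kykbeyebkeb", "kyyk"
Position 2: kyyk

kyyk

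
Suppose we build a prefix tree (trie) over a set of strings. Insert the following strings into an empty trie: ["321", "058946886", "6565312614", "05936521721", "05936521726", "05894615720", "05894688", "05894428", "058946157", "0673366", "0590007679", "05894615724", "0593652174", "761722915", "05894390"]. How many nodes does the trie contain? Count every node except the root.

67

Count nodes per top-level branch (shared prefixes stored once):
  '0'-branch (05894390, 05894428, 058946157, 05894615720, 05894615724, 05894688, 058946886, 0590007679, 05936521721, 05936521726, 0593652174, 0673366): 45 nodes
  '3'-branch (321): 3 nodes
  '6'-branch (6565312614): 10 nodes
  '7'-branch (761722915): 9 nodes
Sum: 67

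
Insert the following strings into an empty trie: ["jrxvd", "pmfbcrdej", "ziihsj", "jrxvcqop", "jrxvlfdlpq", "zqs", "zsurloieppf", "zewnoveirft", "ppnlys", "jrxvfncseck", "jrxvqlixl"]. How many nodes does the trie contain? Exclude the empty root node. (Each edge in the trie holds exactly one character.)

69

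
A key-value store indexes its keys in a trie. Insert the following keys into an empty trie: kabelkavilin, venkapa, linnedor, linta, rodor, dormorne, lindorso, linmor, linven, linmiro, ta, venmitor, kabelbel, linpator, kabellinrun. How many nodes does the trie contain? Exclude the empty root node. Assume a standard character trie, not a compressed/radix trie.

77

For each word, the new-node count is its length minus the longest prefix already in the trie:
  "kabelkavilin" → 12 new (k, a, b, e, l, k, a, v, i, l, i, n)
  "venkapa" → 7 new (v, e, n, k, a, p, a)
  "linnedor" → 8 new (l, i, n, n, e, d, o, r)
  "linta" → prefix "lin" already present; 2 new (t, a)
  "rodor" → 5 new (r, o, d, o, r)
  "dormorne" → 8 new (d, o, r, m, o, r, n, e)
  "lindorso" → prefix "lin" already present; 5 new (d, o, r, s, o)
  "linmor" → prefix "lin" already present; 3 new (m, o, r)
  "linven" → prefix "lin" already present; 3 new (v, e, n)
  "linmiro" → prefix "linm" already present; 3 new (i, r, o)
  "ta" → 2 new (t, a)
  "venmitor" → prefix "ven" already present; 5 new (m, i, t, o, r)
  "kabelbel" → prefix "kabel" already present; 3 new (b, e, l)
  "linpator" → prefix "lin" already present; 5 new (p, a, t, o, r)
  "kabellinrun" → prefix "kabel" already present; 6 new (l, i, n, r, u, n)
Total nodes = 12 + 7 + 8 + 2 + 5 + 8 + 5 + 3 + 3 + 3 + 2 + 5 + 3 + 5 + 6 = 77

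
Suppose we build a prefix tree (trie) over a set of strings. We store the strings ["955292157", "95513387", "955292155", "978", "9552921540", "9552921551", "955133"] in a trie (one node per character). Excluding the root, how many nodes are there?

Trie structure (* marks end of a word):
(root)
└─ 9
   ├─ 5
   │  └─ 5
   │     ├─ 1
   │     │  └─ 3
   │     │     └─ 3 *
   │     │        └─ 8
   │     │           └─ 7 *
   │     └─ 2
   │        └─ 9
   │           └─ 2
   │              └─ 1
   │                 └─ 5
   │                    ├─ 4
   │                    │  └─ 0 *
   │                    ├─ 5 *
   │                    │  └─ 1 *
   │                    └─ 7 *
   └─ 7
      └─ 8 *
Counting every labelled node above: 20.

20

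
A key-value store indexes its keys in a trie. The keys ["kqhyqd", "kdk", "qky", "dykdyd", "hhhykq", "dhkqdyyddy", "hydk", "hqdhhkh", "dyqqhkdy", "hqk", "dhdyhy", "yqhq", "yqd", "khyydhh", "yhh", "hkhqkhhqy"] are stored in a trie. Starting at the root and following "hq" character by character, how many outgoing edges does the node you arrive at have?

The children of the "hq" node are the distinct next characters among strings starting with "hq".
Distinct next characters after "hq": d, k.
That node has 2 child edges.

2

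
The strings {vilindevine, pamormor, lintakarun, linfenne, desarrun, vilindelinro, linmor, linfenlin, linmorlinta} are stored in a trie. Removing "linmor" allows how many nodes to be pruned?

0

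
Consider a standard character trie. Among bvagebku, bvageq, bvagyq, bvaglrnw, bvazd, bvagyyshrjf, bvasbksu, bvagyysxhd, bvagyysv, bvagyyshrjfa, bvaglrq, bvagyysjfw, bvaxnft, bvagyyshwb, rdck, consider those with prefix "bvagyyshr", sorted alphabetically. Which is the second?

bvagyyshrjfa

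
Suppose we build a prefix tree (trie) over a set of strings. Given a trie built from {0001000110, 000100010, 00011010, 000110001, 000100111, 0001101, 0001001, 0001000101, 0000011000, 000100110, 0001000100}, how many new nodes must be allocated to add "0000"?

0

Every character of "0000" already lies on an existing path (it is a prefix of some stored word).
No new nodes are needed: 0.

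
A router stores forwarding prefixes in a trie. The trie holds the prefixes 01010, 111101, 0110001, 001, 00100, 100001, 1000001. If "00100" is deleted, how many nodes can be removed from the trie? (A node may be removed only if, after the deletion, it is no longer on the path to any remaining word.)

After clearing the end-marker at "00100", prune upward until reaching a node still needed by another word.
The suffix "00" (2 nodes) is used only by "00100"; "001" is itself a stored word, so pruning stops there.
Nodes removed: 2

2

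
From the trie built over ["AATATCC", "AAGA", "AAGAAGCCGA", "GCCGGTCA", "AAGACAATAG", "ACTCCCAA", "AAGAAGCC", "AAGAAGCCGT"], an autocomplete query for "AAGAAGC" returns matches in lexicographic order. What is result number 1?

Words with prefix "AAGAAGC", in lexicographic order: "AAGAAGCC", "AAGAAGCCGA", "AAGAAGCCGT"
The 1st is AAGAAGCC.

AAGAAGCC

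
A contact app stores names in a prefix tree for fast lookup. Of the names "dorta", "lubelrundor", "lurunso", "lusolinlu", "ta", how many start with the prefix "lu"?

Filter for entries beginning with "lu":
Matches: "lubelrundor", "lurunso", "lusolinlu"
Count: 3

3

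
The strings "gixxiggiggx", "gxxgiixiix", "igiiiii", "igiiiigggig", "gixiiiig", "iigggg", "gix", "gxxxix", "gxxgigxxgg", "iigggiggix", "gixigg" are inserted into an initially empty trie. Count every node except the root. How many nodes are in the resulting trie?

57

For each word, the new-node count is its length minus the longest prefix already in the trie:
  "gixxiggiggx" → 11 new (g, i, x, x, i, g, g, i, g, g, x)
  "gxxgiixiix" → prefix "g" already present; 9 new (x, x, g, i, i, x, i, i, x)
  "igiiiii" → 7 new (i, g, i, i, i, i, i)
  "igiiiigggig" → prefix "igiiii" already present; 5 new (g, g, g, i, g)
  "gixiiiig" → prefix "gix" already present; 5 new (i, i, i, i, g)
  "iigggg" → prefix "i" already present; 5 new (i, g, g, g, g)
  "gix" → prefix "gix" already present; 0 new (none)
  "gxxxix" → prefix "gxx" already present; 3 new (x, i, x)
  "gxxgigxxgg" → prefix "gxxgi" already present; 5 new (g, x, x, g, g)
  "iigggiggix" → prefix "iiggg" already present; 5 new (i, g, g, i, x)
  "gixigg" → prefix "gixi" already present; 2 new (g, g)
Total nodes = 11 + 9 + 7 + 5 + 5 + 5 + 0 + 3 + 5 + 5 + 2 = 57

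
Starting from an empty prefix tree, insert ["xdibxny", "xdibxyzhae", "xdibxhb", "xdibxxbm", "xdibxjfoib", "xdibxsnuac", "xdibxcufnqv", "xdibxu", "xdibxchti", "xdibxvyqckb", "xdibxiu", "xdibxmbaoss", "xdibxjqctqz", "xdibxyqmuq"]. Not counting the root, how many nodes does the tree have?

60

Trace insertions, counting only characters that open a new branch:
  "xdibxny" → 7 new (x, d, i, b, x, n, y)
  "xdibxyzhae" → prefix "xdibx" already present; 5 new (y, z, h, a, e)
  "xdibxhb" → prefix "xdibx" already present; 2 new (h, b)
  "xdibxxbm" → prefix "xdibx" already present; 3 new (x, b, m)
  "xdibxjfoib" → prefix "xdibx" already present; 5 new (j, f, o, i, b)
  "xdibxsnuac" → prefix "xdibx" already present; 5 new (s, n, u, a, c)
  "xdibxcufnqv" → prefix "xdibx" already present; 6 new (c, u, f, n, q, v)
  "xdibxu" → prefix "xdibx" already present; 1 new (u)
  "xdibxchti" → prefix "xdibxc" already present; 3 new (h, t, i)
  "xdibxvyqckb" → prefix "xdibx" already present; 6 new (v, y, q, c, k, b)
  "xdibxiu" → prefix "xdibx" already present; 2 new (i, u)
  "xdibxmbaoss" → prefix "xdibx" already present; 6 new (m, b, a, o, s, s)
  "xdibxjqctqz" → prefix "xdibxj" already present; 5 new (q, c, t, q, z)
  "xdibxyqmuq" → prefix "xdibxy" already present; 4 new (q, m, u, q)
Total nodes = 7 + 5 + 2 + 3 + 5 + 5 + 6 + 1 + 3 + 6 + 2 + 6 + 5 + 4 = 60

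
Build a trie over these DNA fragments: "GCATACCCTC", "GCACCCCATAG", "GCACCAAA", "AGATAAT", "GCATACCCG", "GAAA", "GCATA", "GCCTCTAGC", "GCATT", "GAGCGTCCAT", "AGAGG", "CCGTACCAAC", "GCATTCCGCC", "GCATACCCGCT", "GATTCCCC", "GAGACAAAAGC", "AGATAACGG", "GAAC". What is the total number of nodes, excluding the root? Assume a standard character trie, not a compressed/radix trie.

Trace insertions, counting only characters that open a new branch:
  "GCATACCCTC" → 10 new (G, C, A, T, A, C, C, C, T, C)
  "GCACCCCATAG" → prefix "GCA" already present; 8 new (C, C, C, C, A, T, A, G)
  "GCACCAAA" → prefix "GCACC" already present; 3 new (A, A, A)
  "AGATAAT" → 7 new (A, G, A, T, A, A, T)
  "GCATACCCG" → prefix "GCATACCC" already present; 1 new (G)
  "GAAA" → prefix "G" already present; 3 new (A, A, A)
  "GCATA" → prefix "GCATA" already present; 0 new (none)
  "GCCTCTAGC" → prefix "GC" already present; 7 new (C, T, C, T, A, G, C)
  "GCATT" → prefix "GCAT" already present; 1 new (T)
  "GAGCGTCCAT" → prefix "GA" already present; 8 new (G, C, G, T, C, C, A, T)
  "AGAGG" → prefix "AGA" already present; 2 new (G, G)
  "CCGTACCAAC" → 10 new (C, C, G, T, A, C, C, A, A, C)
  "GCATTCCGCC" → prefix "GCATT" already present; 5 new (C, C, G, C, C)
  "GCATACCCGCT" → prefix "GCATACCCG" already present; 2 new (C, T)
  "GATTCCCC" → prefix "GA" already present; 6 new (T, T, C, C, C, C)
  "GAGACAAAAGC" → prefix "GAG" already present; 8 new (A, C, A, A, A, A, G, C)
  "AGATAACGG" → prefix "AGATAA" already present; 3 new (C, G, G)
  "GAAC" → prefix "GAA" already present; 1 new (C)
Total nodes = 10 + 8 + 3 + 7 + 1 + 3 + 0 + 7 + 1 + 8 + 2 + 10 + 5 + 2 + 6 + 8 + 3 + 1 = 85

85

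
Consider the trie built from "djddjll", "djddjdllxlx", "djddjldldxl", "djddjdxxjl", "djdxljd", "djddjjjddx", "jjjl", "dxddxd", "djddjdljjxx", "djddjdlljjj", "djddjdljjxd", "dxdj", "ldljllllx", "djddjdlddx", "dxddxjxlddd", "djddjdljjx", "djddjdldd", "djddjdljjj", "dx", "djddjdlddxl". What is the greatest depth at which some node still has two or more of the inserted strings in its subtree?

Equivalently: take the maximum, over all pairs, of their longest common prefix length.
e.g. "djddjdlddx" and "djddjdlddxl" share the prefix "djddjdlddx" of length 10; no pair shares a longer one.
Longest shared-prefix length: 10

10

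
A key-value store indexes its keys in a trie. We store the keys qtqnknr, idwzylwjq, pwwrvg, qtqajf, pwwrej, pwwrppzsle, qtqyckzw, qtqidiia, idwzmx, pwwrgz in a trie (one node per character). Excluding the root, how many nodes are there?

Count nodes per top-level branch (shared prefixes stored once):
  'i'-branch (idwzmx, idwzylwjq): 11 nodes
  'p'-branch (pwwrej, pwwrgz, pwwrppzsle, pwwrvg): 16 nodes
  'q'-branch (qtqajf, qtqidiia, qtqnknr, qtqyckzw): 20 nodes
Sum: 47

47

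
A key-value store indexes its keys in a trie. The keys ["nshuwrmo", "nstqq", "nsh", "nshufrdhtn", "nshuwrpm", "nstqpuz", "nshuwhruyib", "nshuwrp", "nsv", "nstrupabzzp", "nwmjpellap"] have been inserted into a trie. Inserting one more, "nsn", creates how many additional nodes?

1

The longest prefix of "nsn" already in the trie is "ns" (length 2).
So 3 − 2 = 1 new nodes.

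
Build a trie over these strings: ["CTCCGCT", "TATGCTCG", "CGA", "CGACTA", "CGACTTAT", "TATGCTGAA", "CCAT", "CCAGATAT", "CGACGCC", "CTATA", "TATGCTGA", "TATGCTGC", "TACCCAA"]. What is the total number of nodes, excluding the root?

For each word, the new-node count is its length minus the longest prefix already in the trie:
  "CTCCGCT" → 7 new (C, T, C, C, G, C, T)
  "TATGCTCG" → 8 new (T, A, T, G, C, T, C, G)
  "CGA" → prefix "C" already present; 2 new (G, A)
  "CGACTA" → prefix "CGA" already present; 3 new (C, T, A)
  "CGACTTAT" → prefix "CGACT" already present; 3 new (T, A, T)
  "TATGCTGAA" → prefix "TATGCT" already present; 3 new (G, A, A)
  "CCAT" → prefix "C" already present; 3 new (C, A, T)
  "CCAGATAT" → prefix "CCA" already present; 5 new (G, A, T, A, T)
  "CGACGCC" → prefix "CGAC" already present; 3 new (G, C, C)
  "CTATA" → prefix "CT" already present; 3 new (A, T, A)
  "TATGCTGA" → prefix "TATGCTGA" already present; 0 new (none)
  "TATGCTGC" → prefix "TATGCTG" already present; 1 new (C)
  "TACCCAA" → prefix "TA" already present; 5 new (C, C, C, A, A)
Total nodes = 7 + 8 + 2 + 3 + 3 + 3 + 3 + 5 + 3 + 3 + 0 + 1 + 5 = 46

46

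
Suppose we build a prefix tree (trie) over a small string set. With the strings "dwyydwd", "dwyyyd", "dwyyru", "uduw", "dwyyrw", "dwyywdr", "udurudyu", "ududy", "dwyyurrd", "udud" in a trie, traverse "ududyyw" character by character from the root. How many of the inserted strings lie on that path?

2

Traverse "ududyyw" character by character; count nodes along the way that are marked as word ends.
Prefixes of the query that are stored words: "udud", "ududy"
Count: 2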